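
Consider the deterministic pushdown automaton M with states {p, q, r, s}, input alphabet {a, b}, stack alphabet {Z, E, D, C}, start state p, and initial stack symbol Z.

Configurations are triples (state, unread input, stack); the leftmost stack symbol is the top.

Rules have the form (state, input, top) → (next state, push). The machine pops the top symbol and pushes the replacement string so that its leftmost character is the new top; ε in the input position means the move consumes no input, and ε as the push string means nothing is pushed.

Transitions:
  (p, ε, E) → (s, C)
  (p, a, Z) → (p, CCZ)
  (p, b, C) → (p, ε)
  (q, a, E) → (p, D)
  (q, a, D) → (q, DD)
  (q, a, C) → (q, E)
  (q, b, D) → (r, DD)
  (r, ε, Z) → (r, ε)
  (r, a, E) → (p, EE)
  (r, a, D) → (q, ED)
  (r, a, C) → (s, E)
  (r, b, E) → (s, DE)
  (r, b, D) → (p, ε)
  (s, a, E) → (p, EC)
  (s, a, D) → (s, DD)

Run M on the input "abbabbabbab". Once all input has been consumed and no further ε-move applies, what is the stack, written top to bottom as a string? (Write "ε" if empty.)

CZ

(p, abbabbabbab, Z) ⊢ (p, bbabbabbab, CCZ) ⊢ (p, babbabbab, CZ) ⊢ (p, abbabbab, Z) ⊢ (p, bbabbab, CCZ) ⊢ (p, babbab, CZ) ⊢ (p, abbab, Z) ⊢ (p, bbab, CCZ) ⊢ (p, bab, CZ) ⊢ (p, ab, Z) ⊢ (p, b, CCZ) ⊢ (p, ε, CZ)
All input consumed in state p with stack CZ.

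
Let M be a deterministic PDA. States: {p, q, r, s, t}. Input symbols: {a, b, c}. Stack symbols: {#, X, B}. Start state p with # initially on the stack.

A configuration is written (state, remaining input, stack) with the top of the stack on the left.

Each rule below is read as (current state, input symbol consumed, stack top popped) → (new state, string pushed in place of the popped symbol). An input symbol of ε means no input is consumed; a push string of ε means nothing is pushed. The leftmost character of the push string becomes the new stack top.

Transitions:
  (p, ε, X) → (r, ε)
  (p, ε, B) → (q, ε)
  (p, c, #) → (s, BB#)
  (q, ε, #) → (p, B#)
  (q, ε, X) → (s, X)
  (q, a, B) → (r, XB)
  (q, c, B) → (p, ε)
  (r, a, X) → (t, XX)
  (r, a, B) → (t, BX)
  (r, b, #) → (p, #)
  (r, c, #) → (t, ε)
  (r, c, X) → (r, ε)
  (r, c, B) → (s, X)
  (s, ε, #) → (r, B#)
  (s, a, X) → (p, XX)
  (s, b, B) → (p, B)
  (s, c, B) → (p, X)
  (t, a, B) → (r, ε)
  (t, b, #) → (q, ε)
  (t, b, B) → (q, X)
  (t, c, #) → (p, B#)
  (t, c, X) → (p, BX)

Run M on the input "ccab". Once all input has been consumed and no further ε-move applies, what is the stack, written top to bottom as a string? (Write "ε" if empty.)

XX#

(p, ccab, #) ⊢ (s, cab, BB#) ⊢ (p, ab, XB#) ⊢ (r, ab, B#) ⊢ (t, b, BX#) ⊢ (q, ε, XX#) ⊢ (s, ε, XX#)
All input consumed in state s with stack XX#.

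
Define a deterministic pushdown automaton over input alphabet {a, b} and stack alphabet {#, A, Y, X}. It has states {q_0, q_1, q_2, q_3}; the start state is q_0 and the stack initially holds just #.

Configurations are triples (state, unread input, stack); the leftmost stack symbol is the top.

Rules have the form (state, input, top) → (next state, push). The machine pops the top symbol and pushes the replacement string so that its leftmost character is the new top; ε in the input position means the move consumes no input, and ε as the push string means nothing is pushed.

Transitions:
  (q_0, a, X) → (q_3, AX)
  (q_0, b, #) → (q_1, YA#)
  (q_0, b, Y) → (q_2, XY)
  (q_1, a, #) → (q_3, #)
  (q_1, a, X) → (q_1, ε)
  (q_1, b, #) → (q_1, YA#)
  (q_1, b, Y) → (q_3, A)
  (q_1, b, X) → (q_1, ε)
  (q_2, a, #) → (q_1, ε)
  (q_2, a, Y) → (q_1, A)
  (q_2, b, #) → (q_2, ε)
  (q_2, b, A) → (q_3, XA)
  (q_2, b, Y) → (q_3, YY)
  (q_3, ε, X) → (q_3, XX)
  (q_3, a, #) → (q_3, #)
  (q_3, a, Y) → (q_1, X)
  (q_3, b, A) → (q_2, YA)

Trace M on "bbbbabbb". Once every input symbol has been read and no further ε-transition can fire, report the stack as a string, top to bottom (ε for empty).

YAAA#

(q_0, bbbbabbb, #)
  read b, top #: go to q_1, push YA# → (q_1, bbbabbb, YA#)
  read b, top Y: go to q_3, push A → (q_3, bbabbb, AA#)
  read b, top A: go to q_2, push YA → (q_2, babbb, YAA#)
  read b, top Y: go to q_3, push YY → (q_3, abbb, YYAA#)
  read a, top Y: go to q_1, push X → (q_1, bbb, XYAA#)
  read b, top X: go to q_1, push ε → (q_1, bb, YAA#)
  read b, top Y: go to q_3, push A → (q_3, b, AAA#)
  read b, top A: go to q_2, push YA → (q_2, ε, YAAA#)
All input consumed in state q_2 with stack YAAA#.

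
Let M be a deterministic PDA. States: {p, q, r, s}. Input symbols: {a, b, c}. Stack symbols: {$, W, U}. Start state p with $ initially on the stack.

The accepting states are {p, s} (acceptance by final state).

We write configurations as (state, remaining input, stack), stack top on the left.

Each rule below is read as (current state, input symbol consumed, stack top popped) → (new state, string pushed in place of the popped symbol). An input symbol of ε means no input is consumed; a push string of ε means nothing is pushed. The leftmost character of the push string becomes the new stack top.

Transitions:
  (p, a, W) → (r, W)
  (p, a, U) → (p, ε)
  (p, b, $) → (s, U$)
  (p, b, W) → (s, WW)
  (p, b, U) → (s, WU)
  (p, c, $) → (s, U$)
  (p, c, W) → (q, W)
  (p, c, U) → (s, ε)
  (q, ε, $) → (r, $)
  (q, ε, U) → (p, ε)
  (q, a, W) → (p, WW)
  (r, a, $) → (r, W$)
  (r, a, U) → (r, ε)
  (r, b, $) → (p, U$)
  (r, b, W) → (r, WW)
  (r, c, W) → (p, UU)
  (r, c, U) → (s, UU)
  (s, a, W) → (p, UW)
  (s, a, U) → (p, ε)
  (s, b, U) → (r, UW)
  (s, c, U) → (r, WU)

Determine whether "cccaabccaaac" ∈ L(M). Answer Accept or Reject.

Reject

(p, cccaabccaaac, $) ⊢ (s, ccaabccaaac, U$) ⊢ (r, caabccaaac, WU$) ⊢ (p, aabccaaac, UUU$) ⊢ (p, abccaaac, UU$) ⊢ (p, bccaaac, U$) ⊢ (s, ccaaac, WU$)
No transition applies at (s, ccaaac, WU$); input not fully consumed.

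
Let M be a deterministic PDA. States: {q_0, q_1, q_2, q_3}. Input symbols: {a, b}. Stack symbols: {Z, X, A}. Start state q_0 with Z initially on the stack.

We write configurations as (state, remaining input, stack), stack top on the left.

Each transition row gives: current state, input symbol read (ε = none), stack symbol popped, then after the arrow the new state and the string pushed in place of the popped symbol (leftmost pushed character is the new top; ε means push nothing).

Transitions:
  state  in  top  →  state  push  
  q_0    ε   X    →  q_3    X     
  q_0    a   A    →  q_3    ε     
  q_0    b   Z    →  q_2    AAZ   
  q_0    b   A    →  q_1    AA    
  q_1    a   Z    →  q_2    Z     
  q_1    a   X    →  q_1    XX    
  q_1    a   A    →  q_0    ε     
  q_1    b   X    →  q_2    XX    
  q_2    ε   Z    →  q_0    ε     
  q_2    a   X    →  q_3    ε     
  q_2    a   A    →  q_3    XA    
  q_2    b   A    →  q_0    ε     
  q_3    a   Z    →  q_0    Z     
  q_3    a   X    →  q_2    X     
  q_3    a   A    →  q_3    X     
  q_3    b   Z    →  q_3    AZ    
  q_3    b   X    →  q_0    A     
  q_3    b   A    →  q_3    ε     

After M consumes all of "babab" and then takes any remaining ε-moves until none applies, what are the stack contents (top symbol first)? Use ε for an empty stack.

(q_0, babab, Z)
  read b, top Z: go to q_2, push AAZ → (q_2, abab, AAZ)
  read a, top A: go to q_3, push XA → (q_3, bab, XAAZ)
  read b, top X: go to q_0, push A → (q_0, ab, AAAZ)
  read a, top A: go to q_3, push ε → (q_3, b, AAZ)
  read b, top A: go to q_3, push ε → (q_3, ε, AZ)
All input consumed in state q_3 with stack AZ.

AZ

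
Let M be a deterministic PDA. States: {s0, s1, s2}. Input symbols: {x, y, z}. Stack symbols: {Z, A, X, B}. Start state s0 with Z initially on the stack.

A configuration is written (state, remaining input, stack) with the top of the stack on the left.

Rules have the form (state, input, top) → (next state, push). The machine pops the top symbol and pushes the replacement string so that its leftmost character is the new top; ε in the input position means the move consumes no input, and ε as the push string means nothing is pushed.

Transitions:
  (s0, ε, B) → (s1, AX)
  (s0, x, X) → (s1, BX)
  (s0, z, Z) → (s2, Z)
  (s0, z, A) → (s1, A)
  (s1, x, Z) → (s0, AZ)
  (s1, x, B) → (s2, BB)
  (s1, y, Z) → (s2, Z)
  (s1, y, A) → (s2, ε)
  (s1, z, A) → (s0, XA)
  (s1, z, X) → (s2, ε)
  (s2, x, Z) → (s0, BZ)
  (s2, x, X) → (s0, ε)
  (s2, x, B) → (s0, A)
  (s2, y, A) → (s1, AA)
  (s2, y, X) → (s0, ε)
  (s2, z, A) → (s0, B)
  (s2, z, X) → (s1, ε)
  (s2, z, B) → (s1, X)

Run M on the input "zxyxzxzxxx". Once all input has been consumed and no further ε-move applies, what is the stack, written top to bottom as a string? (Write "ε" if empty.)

ABXAXZ

(s0, zxyxzxzxxx, Z)
  read z, top Z: go to s2, push Z → (s2, xyxzxzxxx, Z)
  read x, top Z: go to s0, push BZ → (s0, yxzxzxxx, BZ)
  ε-move, top B: go to s1, push AX → (s1, yxzxzxxx, AXZ)
  read y, top A: go to s2, push ε → (s2, xzxzxxx, XZ)
  read x, top X: go to s0, push ε → (s0, zxzxxx, Z)
  read z, top Z: go to s2, push Z → (s2, xzxxx, Z)
  read x, top Z: go to s0, push BZ → (s0, zxxx, BZ)
  ε-move, top B: go to s1, push AX → (s1, zxxx, AXZ)
  read z, top A: go to s0, push XA → (s0, xxx, XAXZ)
  read x, top X: go to s1, push BX → (s1, xx, BXAXZ)
  read x, top B: go to s2, push BB → (s2, x, BBXAXZ)
  read x, top B: go to s0, push A → (s0, ε, ABXAXZ)
All input consumed in state s0 with stack ABXAXZ.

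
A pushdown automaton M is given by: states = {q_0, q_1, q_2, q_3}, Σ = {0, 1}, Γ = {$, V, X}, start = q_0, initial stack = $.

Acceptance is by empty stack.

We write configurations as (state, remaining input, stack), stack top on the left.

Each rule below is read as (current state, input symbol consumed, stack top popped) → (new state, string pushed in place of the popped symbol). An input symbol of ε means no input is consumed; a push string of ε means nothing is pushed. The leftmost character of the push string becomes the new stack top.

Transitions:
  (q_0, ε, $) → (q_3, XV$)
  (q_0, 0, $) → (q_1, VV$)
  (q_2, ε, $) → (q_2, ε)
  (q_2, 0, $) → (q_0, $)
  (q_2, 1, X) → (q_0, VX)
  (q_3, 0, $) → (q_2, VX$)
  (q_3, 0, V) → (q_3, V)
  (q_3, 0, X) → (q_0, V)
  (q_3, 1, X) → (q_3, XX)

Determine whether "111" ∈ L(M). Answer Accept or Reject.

Reject

No computation consumes all input and empties the stack.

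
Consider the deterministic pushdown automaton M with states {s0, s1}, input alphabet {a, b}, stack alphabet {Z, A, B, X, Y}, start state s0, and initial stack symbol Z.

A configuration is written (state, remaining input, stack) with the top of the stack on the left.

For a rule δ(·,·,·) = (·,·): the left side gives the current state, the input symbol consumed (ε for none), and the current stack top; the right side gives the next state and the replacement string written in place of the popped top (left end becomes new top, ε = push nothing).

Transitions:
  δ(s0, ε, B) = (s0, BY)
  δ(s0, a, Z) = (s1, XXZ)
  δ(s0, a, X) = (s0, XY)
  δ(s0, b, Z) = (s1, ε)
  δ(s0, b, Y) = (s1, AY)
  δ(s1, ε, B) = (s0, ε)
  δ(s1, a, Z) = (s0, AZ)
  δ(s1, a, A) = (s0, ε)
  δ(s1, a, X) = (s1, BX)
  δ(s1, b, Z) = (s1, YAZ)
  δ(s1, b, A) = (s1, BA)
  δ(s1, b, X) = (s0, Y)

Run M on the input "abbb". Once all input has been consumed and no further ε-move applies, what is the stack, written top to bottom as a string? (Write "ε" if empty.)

(s0, abbb, Z)
  read a, top Z: go to s1, push XXZ → (s1, bbb, XXZ)
  read b, top X: go to s0, push Y → (s0, bb, YXZ)
  read b, top Y: go to s1, push AY → (s1, b, AYXZ)
  read b, top A: go to s1, push BA → (s1, ε, BAYXZ)
  ε-move, top B: go to s0, push ε → (s0, ε, AYXZ)
All input consumed in state s0 with stack AYXZ.

AYXZ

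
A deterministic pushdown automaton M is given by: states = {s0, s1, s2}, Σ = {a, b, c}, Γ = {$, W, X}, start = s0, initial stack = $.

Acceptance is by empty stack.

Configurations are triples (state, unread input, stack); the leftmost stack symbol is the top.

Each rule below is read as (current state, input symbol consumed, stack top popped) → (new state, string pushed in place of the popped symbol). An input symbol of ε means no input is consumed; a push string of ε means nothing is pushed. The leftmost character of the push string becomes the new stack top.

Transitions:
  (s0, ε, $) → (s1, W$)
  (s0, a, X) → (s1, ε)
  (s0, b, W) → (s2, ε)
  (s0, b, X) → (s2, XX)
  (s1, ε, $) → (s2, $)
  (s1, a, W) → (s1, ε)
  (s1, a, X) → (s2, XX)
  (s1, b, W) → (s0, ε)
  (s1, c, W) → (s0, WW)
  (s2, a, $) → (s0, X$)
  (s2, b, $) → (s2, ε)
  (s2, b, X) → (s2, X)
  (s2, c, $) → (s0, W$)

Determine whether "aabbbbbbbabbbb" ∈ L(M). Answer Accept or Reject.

Reject

(s0, aabbbbbbbabbbb, $)
  ε-move, top $: go to s1, push W$ → (s1, aabbbbbbbabbbb, W$)
  read a, top W: go to s1, push ε → (s1, abbbbbbbabbbb, $)
  ε-move, top $: go to s2, push $ → (s2, abbbbbbbabbbb, $)
  read a, top $: go to s0, push X$ → (s0, bbbbbbbabbbb, X$)
  read b, top X: go to s2, push XX → (s2, bbbbbbabbbb, XX$)
  read b, top X: go to s2, push X → (s2, bbbbbabbbb, XX$)
  read b, top X: go to s2, push X → (s2, bbbbabbbb, XX$)
  read b, top X: go to s2, push X → (s2, bbbabbbb, XX$)
  read b, top X: go to s2, push X → (s2, bbabbbb, XX$)
  read b, top X: go to s2, push X → (s2, babbbb, XX$)
  read b, top X: go to s2, push X → (s2, abbbb, XX$)
No transition applies at (s2, abbbb, XX$); input not fully consumed.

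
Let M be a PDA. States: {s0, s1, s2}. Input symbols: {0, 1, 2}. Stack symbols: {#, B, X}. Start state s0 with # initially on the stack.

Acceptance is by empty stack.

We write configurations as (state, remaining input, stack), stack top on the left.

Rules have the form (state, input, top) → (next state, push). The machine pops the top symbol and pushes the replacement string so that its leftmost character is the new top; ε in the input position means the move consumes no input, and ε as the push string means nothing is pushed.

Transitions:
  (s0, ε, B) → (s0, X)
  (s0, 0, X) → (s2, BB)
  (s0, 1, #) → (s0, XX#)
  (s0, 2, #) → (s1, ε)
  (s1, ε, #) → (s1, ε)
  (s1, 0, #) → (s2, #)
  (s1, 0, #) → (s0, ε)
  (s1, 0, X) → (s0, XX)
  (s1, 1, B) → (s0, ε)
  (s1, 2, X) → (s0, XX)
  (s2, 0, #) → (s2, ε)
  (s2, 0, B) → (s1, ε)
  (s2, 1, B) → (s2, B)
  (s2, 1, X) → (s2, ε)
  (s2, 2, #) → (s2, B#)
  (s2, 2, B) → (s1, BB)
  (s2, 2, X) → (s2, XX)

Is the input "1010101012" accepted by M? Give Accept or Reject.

One accepting computation: (s0, 1010101012, #) ⊢ (s0, 010101012, XX#) ⊢ (s2, 10101012, BBX#) ⊢ (s2, 0101012, BBX#) ⊢ (s1, 101012, BX#) ⊢ (s0, 01012, X#) ⊢ (s2, 1012, BB#) ⊢ (s2, 012, BB#) ⊢ (s1, 12, B#) ⊢ (s0, 2, #) ⊢ (s1, ε, ε)
All input consumed and the stack is empty.

Accept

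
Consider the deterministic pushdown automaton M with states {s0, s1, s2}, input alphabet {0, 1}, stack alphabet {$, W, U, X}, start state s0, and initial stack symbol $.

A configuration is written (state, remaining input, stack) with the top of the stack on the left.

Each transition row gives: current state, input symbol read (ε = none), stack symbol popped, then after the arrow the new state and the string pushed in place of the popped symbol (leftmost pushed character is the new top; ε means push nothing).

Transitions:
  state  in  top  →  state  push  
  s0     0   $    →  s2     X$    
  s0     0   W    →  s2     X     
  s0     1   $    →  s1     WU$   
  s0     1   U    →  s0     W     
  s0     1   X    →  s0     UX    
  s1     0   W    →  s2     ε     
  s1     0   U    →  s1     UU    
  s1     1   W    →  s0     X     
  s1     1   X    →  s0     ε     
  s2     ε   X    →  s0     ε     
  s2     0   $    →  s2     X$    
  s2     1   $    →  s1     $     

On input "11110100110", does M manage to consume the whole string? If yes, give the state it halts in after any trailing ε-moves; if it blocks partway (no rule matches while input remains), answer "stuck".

stuck

(s0, 11110100110, $) ⊢ (s1, 1110100110, WU$) ⊢ (s0, 110100110, XU$) ⊢ (s0, 10100110, UXU$) ⊢ (s0, 0100110, WXU$) ⊢ (s2, 100110, XXU$) ⊢ (s0, 100110, XU$) ⊢ (s0, 00110, UXU$)
No transition for (s0, 0, top U); M blocks with input 00110 remaining.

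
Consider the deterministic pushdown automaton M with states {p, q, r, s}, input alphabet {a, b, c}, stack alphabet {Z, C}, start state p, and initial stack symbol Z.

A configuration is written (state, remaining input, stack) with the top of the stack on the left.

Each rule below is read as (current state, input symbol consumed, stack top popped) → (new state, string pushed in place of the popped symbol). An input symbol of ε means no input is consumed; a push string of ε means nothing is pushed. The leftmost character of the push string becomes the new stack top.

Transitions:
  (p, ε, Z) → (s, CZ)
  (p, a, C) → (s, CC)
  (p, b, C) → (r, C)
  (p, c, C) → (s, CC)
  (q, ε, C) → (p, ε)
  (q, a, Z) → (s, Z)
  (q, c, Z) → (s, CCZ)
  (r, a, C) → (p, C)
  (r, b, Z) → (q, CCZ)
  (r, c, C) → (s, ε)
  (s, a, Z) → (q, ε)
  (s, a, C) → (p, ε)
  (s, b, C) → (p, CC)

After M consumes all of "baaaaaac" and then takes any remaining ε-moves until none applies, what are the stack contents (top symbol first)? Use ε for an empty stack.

(p, baaaaaac, Z) ⊢ (s, baaaaaac, CZ) ⊢ (p, aaaaaac, CCZ) ⊢ (s, aaaaac, CCCZ) ⊢ (p, aaaac, CCZ) ⊢ (s, aaac, CCCZ) ⊢ (p, aac, CCZ) ⊢ (s, ac, CCCZ) ⊢ (p, c, CCZ) ⊢ (s, ε, CCCZ)
All input consumed in state s with stack CCCZ.

CCCZ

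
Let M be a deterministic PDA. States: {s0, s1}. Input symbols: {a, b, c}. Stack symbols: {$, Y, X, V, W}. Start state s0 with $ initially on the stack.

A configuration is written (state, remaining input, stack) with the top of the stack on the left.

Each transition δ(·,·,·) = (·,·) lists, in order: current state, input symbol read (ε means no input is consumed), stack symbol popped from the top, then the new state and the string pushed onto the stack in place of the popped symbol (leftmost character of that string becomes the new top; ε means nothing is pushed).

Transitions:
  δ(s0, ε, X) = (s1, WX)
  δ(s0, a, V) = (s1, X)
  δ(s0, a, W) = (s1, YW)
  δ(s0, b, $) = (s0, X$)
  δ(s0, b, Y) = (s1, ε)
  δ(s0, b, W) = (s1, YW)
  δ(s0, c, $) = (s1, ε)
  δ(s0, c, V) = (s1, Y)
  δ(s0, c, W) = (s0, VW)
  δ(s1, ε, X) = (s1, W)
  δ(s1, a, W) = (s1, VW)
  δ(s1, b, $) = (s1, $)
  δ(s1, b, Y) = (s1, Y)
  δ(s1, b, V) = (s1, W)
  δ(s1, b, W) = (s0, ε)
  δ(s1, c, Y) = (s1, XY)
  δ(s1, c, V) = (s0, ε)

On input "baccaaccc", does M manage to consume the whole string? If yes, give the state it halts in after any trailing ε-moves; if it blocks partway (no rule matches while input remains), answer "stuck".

(s0, baccaaccc, $)
  read b, top $: go to s0, push X$ → (s0, accaaccc, X$)
  ε-move, top X: go to s1, push WX → (s1, accaaccc, WX$)
  read a, top W: go to s1, push VW → (s1, ccaaccc, VWX$)
  read c, top V: go to s0, push ε → (s0, caaccc, WX$)
  read c, top W: go to s0, push VW → (s0, aaccc, VWX$)
  read a, top V: go to s1, push X → (s1, accc, XWX$)
  ε-move, top X: go to s1, push W → (s1, accc, WWX$)
  read a, top W: go to s1, push VW → (s1, ccc, VWWX$)
  read c, top V: go to s0, push ε → (s0, cc, WWX$)
  read c, top W: go to s0, push VW → (s0, c, VWWX$)
  read c, top V: go to s1, push Y → (s1, ε, YWWX$)
All input consumed; M is in state s1.

s1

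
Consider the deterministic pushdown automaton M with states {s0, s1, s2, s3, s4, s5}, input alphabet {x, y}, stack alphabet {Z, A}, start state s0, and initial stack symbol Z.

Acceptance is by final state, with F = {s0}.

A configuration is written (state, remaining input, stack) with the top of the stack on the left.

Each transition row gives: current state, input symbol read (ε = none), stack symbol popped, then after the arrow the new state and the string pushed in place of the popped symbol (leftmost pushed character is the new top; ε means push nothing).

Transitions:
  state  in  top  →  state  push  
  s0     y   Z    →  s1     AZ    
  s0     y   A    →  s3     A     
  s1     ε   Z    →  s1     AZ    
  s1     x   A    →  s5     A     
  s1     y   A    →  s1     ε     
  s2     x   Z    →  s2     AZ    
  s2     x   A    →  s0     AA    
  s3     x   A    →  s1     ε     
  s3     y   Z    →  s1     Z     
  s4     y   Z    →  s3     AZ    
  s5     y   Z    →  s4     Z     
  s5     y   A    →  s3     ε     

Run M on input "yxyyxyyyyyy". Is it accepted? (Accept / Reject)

Reject

(s0, yxyyxyyyyyy, Z) ⊢ (s1, xyyxyyyyyy, AZ) ⊢ (s5, yyxyyyyyy, AZ) ⊢ (s3, yxyyyyyy, Z) ⊢ (s1, xyyyyyy, Z) ⊢ (s1, xyyyyyy, AZ) ⊢ (s5, yyyyyy, AZ) ⊢ (s3, yyyyy, Z) ⊢ (s1, yyyy, Z) ⊢ (s1, yyyy, AZ) ⊢ (s1, yyy, Z) ⊢ (s1, yyy, AZ) ⊢ (s1, yy, Z) ⊢ (s1, yy, AZ) ⊢ (s1, y, Z) ⊢ (s1, y, AZ) ⊢ (s1, ε, Z) ⊢ (s1, ε, AZ)
All input consumed; state s1 ∉ F and no further ε-move applies.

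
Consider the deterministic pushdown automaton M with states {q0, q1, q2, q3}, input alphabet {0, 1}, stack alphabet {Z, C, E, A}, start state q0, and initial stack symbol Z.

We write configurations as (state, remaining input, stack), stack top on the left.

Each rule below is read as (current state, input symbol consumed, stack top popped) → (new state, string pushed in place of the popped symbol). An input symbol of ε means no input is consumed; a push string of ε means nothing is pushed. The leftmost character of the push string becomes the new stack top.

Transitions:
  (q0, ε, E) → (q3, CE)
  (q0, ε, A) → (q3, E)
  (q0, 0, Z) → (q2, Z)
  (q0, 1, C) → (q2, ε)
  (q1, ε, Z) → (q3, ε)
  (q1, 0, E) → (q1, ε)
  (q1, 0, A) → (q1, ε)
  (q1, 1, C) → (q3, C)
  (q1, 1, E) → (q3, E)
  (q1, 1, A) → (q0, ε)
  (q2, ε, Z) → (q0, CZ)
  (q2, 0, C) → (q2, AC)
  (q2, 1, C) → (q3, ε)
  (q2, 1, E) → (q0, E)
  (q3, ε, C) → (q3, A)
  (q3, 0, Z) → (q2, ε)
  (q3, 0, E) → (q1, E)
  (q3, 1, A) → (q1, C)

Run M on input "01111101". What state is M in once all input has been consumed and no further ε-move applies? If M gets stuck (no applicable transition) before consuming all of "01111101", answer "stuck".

stuck

(q0, 01111101, Z)
  read 0, top Z: go to q2, push Z → (q2, 1111101, Z)
  ε-move, top Z: go to q0, push CZ → (q0, 1111101, CZ)
  read 1, top C: go to q2, push ε → (q2, 111101, Z)
  ε-move, top Z: go to q0, push CZ → (q0, 111101, CZ)
  read 1, top C: go to q2, push ε → (q2, 11101, Z)
  ε-move, top Z: go to q0, push CZ → (q0, 11101, CZ)
  read 1, top C: go to q2, push ε → (q2, 1101, Z)
  ε-move, top Z: go to q0, push CZ → (q0, 1101, CZ)
  read 1, top C: go to q2, push ε → (q2, 101, Z)
  ε-move, top Z: go to q0, push CZ → (q0, 101, CZ)
  read 1, top C: go to q2, push ε → (q2, 01, Z)
  ε-move, top Z: go to q0, push CZ → (q0, 01, CZ)
No transition for (q0, 0, top C); M blocks with input 01 remaining.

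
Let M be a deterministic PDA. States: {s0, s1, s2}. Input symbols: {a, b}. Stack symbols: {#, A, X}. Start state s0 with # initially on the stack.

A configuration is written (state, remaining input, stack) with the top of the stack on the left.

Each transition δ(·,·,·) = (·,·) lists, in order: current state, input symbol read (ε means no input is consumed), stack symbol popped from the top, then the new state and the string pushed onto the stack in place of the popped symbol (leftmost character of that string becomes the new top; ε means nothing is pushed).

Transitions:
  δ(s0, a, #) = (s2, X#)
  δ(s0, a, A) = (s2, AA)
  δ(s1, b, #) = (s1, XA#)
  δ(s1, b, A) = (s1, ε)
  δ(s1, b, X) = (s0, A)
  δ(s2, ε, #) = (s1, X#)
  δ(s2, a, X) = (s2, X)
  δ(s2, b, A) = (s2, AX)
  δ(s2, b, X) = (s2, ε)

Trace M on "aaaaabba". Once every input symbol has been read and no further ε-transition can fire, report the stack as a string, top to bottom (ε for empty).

(s0, aaaaabba, #)
  read a, top #: go to s2, push X# → (s2, aaaabba, X#)
  read a, top X: go to s2, push X → (s2, aaabba, X#)
  read a, top X: go to s2, push X → (s2, aabba, X#)
  read a, top X: go to s2, push X → (s2, abba, X#)
  read a, top X: go to s2, push X → (s2, bba, X#)
  read b, top X: go to s2, push ε → (s2, ba, #)
  ε-move, top #: go to s1, push X# → (s1, ba, X#)
  read b, top X: go to s0, push A → (s0, a, A#)
  read a, top A: go to s2, push AA → (s2, ε, AA#)
All input consumed in state s2 with stack AA#.

AA#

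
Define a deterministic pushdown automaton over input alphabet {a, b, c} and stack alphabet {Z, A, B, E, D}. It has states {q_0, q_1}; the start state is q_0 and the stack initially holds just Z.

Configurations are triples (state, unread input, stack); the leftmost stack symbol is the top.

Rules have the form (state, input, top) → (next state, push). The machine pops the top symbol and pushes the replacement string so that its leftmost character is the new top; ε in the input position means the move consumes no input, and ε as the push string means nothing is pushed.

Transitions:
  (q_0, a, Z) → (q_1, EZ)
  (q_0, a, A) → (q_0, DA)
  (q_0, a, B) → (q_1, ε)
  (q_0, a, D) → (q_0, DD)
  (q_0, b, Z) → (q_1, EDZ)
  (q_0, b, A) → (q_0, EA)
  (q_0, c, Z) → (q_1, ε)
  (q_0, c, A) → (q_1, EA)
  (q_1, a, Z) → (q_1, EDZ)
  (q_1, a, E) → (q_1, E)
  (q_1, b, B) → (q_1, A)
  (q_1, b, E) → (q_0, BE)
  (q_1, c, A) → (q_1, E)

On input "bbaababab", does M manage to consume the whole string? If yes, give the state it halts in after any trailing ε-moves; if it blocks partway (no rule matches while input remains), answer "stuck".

(q_0, bbaababab, Z) ⊢ (q_1, baababab, EDZ) ⊢ (q_0, aababab, BEDZ) ⊢ (q_1, ababab, EDZ) ⊢ (q_1, babab, EDZ) ⊢ (q_0, abab, BEDZ) ⊢ (q_1, bab, EDZ) ⊢ (q_0, ab, BEDZ) ⊢ (q_1, b, EDZ) ⊢ (q_0, ε, BEDZ)
All input consumed; M is in state q_0.

q_0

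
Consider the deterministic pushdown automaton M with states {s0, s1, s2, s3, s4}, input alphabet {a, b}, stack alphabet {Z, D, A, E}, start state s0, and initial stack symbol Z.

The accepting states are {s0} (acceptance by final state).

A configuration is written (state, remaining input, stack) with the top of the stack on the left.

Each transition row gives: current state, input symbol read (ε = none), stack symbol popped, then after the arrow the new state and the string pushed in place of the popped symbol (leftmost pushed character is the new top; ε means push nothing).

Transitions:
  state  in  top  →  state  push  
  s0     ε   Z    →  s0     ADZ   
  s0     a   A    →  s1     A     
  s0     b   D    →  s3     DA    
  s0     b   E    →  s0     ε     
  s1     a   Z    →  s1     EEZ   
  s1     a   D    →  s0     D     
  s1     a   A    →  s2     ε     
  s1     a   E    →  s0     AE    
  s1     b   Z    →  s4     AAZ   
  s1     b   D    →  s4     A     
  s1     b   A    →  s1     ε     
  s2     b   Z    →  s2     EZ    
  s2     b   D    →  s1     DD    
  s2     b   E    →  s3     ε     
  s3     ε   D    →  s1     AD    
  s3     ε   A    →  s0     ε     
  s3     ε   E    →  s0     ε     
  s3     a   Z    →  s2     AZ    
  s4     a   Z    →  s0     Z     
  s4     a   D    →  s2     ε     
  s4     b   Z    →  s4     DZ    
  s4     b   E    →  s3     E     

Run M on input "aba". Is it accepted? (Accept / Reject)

Accept

(s0, aba, Z) ⊢ (s0, aba, ADZ) ⊢ (s1, ba, ADZ) ⊢ (s1, a, DZ) ⊢ (s0, ε, DZ)
All input consumed; state s0 ∈ F.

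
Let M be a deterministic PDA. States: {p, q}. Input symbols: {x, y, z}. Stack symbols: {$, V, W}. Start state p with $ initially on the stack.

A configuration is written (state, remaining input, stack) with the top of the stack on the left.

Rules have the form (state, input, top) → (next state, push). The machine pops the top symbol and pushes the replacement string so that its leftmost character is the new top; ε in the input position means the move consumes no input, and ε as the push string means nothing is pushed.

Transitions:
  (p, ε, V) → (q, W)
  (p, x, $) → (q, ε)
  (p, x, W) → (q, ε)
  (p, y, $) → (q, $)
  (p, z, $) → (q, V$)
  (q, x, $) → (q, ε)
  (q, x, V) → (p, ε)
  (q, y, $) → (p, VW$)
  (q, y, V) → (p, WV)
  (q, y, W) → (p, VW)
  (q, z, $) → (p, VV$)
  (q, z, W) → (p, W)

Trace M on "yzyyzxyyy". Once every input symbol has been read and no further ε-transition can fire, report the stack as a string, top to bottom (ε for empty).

(p, yzyyzxyyy, $) ⊢ (q, zyyzxyyy, $) ⊢ (p, yyzxyyy, VV$) ⊢ (q, yyzxyyy, WV$) ⊢ (p, yzxyyy, VWV$) ⊢ (q, yzxyyy, WWV$) ⊢ (p, zxyyy, VWWV$) ⊢ (q, zxyyy, WWWV$) ⊢ (p, xyyy, WWWV$) ⊢ (q, yyy, WWV$) ⊢ (p, yy, VWWV$) ⊢ (q, yy, WWWV$) ⊢ (p, y, VWWWV$) ⊢ (q, y, WWWWV$) ⊢ (p, ε, VWWWWV$) ⊢ (q, ε, WWWWWV$)
All input consumed in state q with stack WWWWWV$.

WWWWWV$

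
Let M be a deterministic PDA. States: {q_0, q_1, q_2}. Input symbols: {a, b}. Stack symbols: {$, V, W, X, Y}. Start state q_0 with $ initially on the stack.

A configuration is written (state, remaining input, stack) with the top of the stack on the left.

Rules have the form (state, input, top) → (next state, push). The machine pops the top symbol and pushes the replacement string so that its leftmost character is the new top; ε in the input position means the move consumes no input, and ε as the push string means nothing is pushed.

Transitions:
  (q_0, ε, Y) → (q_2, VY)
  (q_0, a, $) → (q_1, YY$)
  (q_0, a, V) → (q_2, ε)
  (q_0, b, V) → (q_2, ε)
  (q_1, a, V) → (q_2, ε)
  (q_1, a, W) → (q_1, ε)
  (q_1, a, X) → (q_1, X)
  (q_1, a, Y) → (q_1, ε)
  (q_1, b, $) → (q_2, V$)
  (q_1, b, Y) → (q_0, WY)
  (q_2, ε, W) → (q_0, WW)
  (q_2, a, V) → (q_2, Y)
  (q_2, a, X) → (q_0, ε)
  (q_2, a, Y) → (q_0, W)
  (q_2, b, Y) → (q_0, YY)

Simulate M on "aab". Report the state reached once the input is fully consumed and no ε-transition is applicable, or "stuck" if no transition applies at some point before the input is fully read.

q_0

(q_0, aab, $)
  read a, top $: go to q_1, push YY$ → (q_1, ab, YY$)
  read a, top Y: go to q_1, push ε → (q_1, b, Y$)
  read b, top Y: go to q_0, push WY → (q_0, ε, WY$)
All input consumed; M is in state q_0.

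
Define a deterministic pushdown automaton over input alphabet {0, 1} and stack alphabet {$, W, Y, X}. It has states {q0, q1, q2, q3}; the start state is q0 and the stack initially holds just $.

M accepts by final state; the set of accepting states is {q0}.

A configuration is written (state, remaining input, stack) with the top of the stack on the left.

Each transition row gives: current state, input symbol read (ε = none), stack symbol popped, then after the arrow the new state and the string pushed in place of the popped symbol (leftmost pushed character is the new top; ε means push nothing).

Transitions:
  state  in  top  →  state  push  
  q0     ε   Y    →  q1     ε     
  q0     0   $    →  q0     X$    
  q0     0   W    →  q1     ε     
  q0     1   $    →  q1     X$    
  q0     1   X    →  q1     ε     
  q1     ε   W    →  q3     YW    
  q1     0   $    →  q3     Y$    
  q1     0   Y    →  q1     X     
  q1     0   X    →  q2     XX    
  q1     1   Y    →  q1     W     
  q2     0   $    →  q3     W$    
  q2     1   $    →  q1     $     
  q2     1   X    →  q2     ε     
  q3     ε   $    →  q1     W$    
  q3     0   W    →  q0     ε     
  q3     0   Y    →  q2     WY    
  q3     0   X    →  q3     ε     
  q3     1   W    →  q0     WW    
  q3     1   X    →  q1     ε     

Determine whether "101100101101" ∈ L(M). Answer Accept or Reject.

(q0, 101100101101, $) ⊢ (q1, 01100101101, X$) ⊢ (q2, 1100101101, XX$) ⊢ (q2, 100101101, X$) ⊢ (q2, 00101101, $) ⊢ (q3, 0101101, W$) ⊢ (q0, 101101, $) ⊢ (q1, 01101, X$) ⊢ (q2, 1101, XX$) ⊢ (q2, 101, X$) ⊢ (q2, 01, $) ⊢ (q3, 1, W$) ⊢ (q0, ε, WW$)
All input consumed; state q0 ∈ F.

Accept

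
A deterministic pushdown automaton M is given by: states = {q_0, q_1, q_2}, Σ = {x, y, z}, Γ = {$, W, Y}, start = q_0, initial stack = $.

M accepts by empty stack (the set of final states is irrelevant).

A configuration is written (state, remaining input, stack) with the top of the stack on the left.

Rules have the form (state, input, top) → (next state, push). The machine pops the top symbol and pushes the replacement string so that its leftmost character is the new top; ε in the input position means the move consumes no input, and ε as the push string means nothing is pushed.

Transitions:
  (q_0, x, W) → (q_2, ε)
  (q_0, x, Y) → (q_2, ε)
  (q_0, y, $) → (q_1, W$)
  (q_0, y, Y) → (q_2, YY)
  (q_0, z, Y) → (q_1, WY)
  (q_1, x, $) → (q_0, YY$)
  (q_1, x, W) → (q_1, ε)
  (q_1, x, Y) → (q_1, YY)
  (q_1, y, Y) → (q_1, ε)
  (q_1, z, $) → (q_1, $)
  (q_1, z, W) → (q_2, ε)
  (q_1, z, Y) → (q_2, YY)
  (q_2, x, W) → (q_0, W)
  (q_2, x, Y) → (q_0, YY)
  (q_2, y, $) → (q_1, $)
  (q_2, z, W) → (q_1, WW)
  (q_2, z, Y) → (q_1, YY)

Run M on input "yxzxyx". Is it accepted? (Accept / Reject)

Reject

(q_0, yxzxyx, $)
  read y, top $: go to q_1, push W$ → (q_1, xzxyx, W$)
  read x, top W: go to q_1, push ε → (q_1, zxyx, $)
  read z, top $: go to q_1, push $ → (q_1, xyx, $)
  read x, top $: go to q_0, push YY$ → (q_0, yx, YY$)
  read y, top Y: go to q_2, push YY → (q_2, x, YYY$)
  read x, top Y: go to q_0, push YY → (q_0, ε, YYYY$)
All input consumed; stack is YYYY$, not empty, and no further ε-move applies.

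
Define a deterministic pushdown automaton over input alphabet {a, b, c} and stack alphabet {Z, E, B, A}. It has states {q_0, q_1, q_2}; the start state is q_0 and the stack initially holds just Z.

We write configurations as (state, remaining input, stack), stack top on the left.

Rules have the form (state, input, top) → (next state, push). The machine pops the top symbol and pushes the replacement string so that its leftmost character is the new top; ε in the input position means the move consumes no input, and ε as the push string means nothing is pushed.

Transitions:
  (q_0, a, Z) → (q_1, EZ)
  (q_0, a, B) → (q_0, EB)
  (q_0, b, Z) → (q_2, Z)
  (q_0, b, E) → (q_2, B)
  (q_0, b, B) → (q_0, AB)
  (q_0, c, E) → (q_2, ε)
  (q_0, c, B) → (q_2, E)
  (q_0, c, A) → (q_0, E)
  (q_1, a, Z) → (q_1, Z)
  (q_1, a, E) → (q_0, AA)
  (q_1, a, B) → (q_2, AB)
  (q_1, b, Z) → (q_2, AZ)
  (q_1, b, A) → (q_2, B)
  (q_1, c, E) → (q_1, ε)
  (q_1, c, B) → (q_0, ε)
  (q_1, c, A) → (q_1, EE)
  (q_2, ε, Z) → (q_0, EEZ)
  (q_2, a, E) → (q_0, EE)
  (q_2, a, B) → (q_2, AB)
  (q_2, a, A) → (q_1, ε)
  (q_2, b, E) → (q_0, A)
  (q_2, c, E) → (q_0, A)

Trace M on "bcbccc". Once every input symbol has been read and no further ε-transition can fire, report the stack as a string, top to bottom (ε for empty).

EZ

(q_0, bcbccc, Z) ⊢ (q_2, cbccc, Z) ⊢ (q_0, cbccc, EEZ) ⊢ (q_2, bccc, EZ) ⊢ (q_0, ccc, AZ) ⊢ (q_0, cc, EZ) ⊢ (q_2, c, Z) ⊢ (q_0, c, EEZ) ⊢ (q_2, ε, EZ)
All input consumed in state q_2 with stack EZ.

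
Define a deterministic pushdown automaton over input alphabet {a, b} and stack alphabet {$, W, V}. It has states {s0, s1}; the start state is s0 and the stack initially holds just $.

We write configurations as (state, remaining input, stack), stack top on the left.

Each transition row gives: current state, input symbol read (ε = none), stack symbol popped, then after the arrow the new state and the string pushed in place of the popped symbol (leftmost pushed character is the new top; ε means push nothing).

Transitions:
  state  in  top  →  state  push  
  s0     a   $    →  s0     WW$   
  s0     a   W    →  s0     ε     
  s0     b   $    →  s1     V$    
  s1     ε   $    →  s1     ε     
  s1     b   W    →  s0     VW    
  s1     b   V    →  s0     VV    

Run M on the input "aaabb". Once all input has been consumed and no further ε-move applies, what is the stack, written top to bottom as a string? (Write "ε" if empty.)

(s0, aaabb, $)
  read a, top $: go to s0, push WW$ → (s0, aabb, WW$)
  read a, top W: go to s0, push ε → (s0, abb, W$)
  read a, top W: go to s0, push ε → (s0, bb, $)
  read b, top $: go to s1, push V$ → (s1, b, V$)
  read b, top V: go to s0, push VV → (s0, ε, VV$)
All input consumed in state s0 with stack VV$.

VV$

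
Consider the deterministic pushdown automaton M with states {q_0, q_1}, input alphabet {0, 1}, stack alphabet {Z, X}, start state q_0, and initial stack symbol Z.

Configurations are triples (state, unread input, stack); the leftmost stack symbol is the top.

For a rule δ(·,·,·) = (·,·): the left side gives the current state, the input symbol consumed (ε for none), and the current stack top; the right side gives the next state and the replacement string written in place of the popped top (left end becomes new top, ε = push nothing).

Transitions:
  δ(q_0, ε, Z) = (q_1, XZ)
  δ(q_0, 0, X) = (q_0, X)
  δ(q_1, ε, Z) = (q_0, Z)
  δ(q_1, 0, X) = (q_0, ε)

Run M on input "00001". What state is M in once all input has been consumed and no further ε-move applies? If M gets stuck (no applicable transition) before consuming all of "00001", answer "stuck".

stuck

(q_0, 00001, Z)
  ε-move, top Z: go to q_1, push XZ → (q_1, 00001, XZ)
  read 0, top X: go to q_0, push ε → (q_0, 0001, Z)
  ε-move, top Z: go to q_1, push XZ → (q_1, 0001, XZ)
  read 0, top X: go to q_0, push ε → (q_0, 001, Z)
  ε-move, top Z: go to q_1, push XZ → (q_1, 001, XZ)
  read 0, top X: go to q_0, push ε → (q_0, 01, Z)
  ε-move, top Z: go to q_1, push XZ → (q_1, 01, XZ)
  read 0, top X: go to q_0, push ε → (q_0, 1, Z)
  ε-move, top Z: go to q_1, push XZ → (q_1, 1, XZ)
No transition for (q_1, 1, top X); M blocks with input 1 remaining.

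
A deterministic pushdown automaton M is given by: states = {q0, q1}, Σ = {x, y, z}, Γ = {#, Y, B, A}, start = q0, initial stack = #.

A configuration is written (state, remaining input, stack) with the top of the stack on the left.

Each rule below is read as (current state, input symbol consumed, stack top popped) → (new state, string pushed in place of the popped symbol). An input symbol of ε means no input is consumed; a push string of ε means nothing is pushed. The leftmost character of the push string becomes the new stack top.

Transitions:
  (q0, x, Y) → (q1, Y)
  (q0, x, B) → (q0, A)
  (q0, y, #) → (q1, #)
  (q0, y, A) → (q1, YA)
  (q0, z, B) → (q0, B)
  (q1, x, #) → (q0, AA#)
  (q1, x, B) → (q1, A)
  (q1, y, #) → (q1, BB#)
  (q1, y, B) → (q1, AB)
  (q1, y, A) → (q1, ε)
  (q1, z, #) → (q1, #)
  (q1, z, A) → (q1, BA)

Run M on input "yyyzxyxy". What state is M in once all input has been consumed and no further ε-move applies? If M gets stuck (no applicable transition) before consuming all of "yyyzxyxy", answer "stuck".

(q0, yyyzxyxy, #) ⊢ (q1, yyzxyxy, #) ⊢ (q1, yzxyxy, BB#) ⊢ (q1, zxyxy, ABB#) ⊢ (q1, xyxy, BABB#) ⊢ (q1, yxy, AABB#) ⊢ (q1, xy, ABB#)
No transition for (q1, x, top A); M blocks with input xy remaining.

stuck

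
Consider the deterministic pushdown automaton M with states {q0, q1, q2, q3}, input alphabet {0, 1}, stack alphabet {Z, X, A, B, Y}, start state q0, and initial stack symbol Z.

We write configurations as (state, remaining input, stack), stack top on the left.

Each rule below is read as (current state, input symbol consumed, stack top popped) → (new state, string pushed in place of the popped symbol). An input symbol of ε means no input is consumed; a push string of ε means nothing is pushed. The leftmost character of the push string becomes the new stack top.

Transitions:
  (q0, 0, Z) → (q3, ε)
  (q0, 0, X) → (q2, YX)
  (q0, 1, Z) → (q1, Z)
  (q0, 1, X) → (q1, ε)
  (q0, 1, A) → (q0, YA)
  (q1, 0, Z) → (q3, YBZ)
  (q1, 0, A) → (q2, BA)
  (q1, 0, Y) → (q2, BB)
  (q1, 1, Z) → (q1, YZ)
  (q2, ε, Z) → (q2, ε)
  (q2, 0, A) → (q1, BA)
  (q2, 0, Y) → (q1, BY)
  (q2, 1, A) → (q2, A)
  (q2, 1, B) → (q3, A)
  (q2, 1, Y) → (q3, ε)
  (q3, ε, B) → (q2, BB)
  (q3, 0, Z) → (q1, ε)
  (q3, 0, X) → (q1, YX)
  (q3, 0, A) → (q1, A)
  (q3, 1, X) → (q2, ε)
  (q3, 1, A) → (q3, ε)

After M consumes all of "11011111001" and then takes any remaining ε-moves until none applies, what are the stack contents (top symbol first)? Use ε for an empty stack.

AABZ

(q0, 11011111001, Z)
  read 1, top Z: go to q1, push Z → (q1, 1011111001, Z)
  read 1, top Z: go to q1, push YZ → (q1, 011111001, YZ)
  read 0, top Y: go to q2, push BB → (q2, 11111001, BBZ)
  read 1, top B: go to q3, push A → (q3, 1111001, ABZ)
  read 1, top A: go to q3, push ε → (q3, 111001, BZ)
  ε-move, top B: go to q2, push BB → (q2, 111001, BBZ)
  read 1, top B: go to q3, push A → (q3, 11001, ABZ)
  read 1, top A: go to q3, push ε → (q3, 1001, BZ)
  ε-move, top B: go to q2, push BB → (q2, 1001, BBZ)
  read 1, top B: go to q3, push A → (q3, 001, ABZ)
  read 0, top A: go to q1, push A → (q1, 01, ABZ)
  read 0, top A: go to q2, push BA → (q2, 1, BABZ)
  read 1, top B: go to q3, push A → (q3, ε, AABZ)
All input consumed in state q3 with stack AABZ.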